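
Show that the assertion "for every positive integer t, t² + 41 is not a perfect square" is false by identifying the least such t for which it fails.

The first 19 eligible values, up to t = 19, all satisfy the conclusion.
t = 20: 20² + 41 = 441 = 21², a perfect square.

t = 20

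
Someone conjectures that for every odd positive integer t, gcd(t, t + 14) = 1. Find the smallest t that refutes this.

t = 7

Check each odd positive integer t in order until gcd(t, t + 14) > 1.
For t = 1, 3, 5 the conclusion holds.
t = 7: gcd(7, 21) = 7.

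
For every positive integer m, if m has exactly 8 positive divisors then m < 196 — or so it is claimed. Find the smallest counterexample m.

A counterexample is any positive integer m such that m has exactly 8 positive divisors but the claim fails; we check each in order.
The first 31 eligible values, up to m = 195, all satisfy the conclusion.
m = 222: τ(222) = 8; 222 ≥ 196.
So m = 222 is the smallest counterexample.

m = 222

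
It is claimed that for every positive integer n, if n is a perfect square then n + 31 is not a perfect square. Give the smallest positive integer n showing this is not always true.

n = 225

Check each positive integer n in order until n is a perfect square but n + 31 is a perfect square.
For n = 1, 4, 9, 16, …, 144, 169, 196 the conclusion holds.
n = 225: 225 = 15² and 225 + 31 = 256 = 16².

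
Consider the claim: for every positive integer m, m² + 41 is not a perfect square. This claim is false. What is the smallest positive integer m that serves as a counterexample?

For m = 1, 2, 3, 4, …, 17, 18, 19 the conclusion holds.
m = 20: 20² + 41 = 441 = 21², a perfect square.

m = 20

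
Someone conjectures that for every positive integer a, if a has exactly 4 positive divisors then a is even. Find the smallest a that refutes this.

A counterexample is any positive integer a such that a has exactly 4 positive divisors but a is odd; we check each in order.
For a = 6, 8, 10, 14 the conclusion holds.
a = 15: divisors of 15: 1, 3, 5, 15; 15 is odd.

a = 15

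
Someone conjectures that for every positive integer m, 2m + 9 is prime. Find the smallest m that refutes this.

m = 3

Check each positive integer m in order until 2m + 9 is not prime.
m = 1: 2m + 9 = 11, prime.
m = 2: 2m + 9 = 13, prime.
m = 3: 2m + 9 = 15 = 3 × 5, composite.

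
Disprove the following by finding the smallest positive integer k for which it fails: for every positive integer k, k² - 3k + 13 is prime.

A counterexample is any positive integer k such that k² - 3k + 13 is not prime; we check each in order.
For k = 1, 2, 3, 4, …, 9, 10, 11 the conclusion holds.
k = 12: k² - 3k + 13 = 121 = 11 × 11, composite.

k = 12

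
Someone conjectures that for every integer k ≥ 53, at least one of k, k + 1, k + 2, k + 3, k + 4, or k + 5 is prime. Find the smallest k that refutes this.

We need the least integer k ≥ 53 for which k, k + 1, k + 2, k + 3, k + 4, k + 5 are all composite.
The first 37 eligible values, up to k = 89, all satisfy the conclusion.
k = 90: 90 = 2 × 45; 91 = 7 × 13; 92 = 2 × 46; 93 = 3 × 31; 94 = 2 × 47; 95 = 5 × 19 — all composite.

k = 90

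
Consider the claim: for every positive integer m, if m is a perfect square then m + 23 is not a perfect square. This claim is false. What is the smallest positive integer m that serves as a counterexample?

We need the least positive integer m for which m is a perfect square but m + 23 is a perfect square.
The first 10 eligible values, up to m = 100, all satisfy the conclusion.
m = 121: 121 = 11² and 121 + 23 = 144 = 12².
Hence m = 121 is a counterexample.

m = 121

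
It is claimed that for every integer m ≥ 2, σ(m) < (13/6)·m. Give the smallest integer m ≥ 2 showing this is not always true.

m = 12

The first 10 eligible values, up to m = 11, all satisfy the conclusion.
m = 12: σ(12) = 28; 28 ≥ 26.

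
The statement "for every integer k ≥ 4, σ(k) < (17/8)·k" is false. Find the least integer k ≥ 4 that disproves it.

k = 12

For k = 4, 5, 6, 7, 8, 9, 10, 11 the conclusion holds.
k = 12: σ(12) = 28; 28 ≥ 51/2.
Hence k = 12 is a counterexample.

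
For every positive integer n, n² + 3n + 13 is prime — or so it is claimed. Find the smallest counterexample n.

n = 9

A counterexample is any positive integer n such that n² + 3n + 13 is not prime; we check each in order.
For n = 1, 2, 3, 4, 5, 6, 7, 8 the conclusion holds.
n = 9: n² + 3n + 13 = 121 = 11 × 11, composite.
Thus n = 9 disproves the claim, and no smaller n works.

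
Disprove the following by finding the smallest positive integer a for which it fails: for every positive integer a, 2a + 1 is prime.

a = 4

Check each positive integer a in order until 2a + 1 is not prime.
For a = 1, 2, 3 the conclusion holds.
a = 4: 2a + 1 = 9 = 3 × 3, composite.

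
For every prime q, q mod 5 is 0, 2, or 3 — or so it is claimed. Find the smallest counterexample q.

For q = 2, 3, 5, 7 the conclusion holds.
q = 11: 11 mod 5 = 1 — not in {0, 2, 3}.
Thus q = 11 disproves the claim, and no smaller q works.

q = 11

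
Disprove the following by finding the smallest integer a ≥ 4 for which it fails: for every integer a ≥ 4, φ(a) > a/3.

a = 6

We need the least integer a ≥ 4 for which the claim fails.
a = 4: φ(4) = 2 and 4/3 = 4/3, so φ(4) > 4/3.
a = 5: φ(5) = 4 and 5/3 = 5/3, so φ(5) > 5/3.
a = 6: φ(6) = 2 and 6/3 = 2, so φ(6) ≤ 6/3.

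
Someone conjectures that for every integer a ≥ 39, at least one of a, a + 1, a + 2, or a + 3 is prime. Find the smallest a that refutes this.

Check each integer a ≥ 39 in order until a, a + 1, a + 2, a + 3 are all composite.
For a = 39, 40, 41, 42, 43, 44, 45, 46, 47 the conclusion holds.
a = 48: 48 = 2 × 24; 49 = 7 × 7; 50 = 2 × 25; 51 = 3 × 17 — all composite.

a = 48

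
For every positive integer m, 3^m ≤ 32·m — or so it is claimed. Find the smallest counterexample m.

m = 5

m = 1: 3^m = 3 and 32·m = 32, so 3 ≤ 32.
m = 2: 3^m = 9 and 32·m = 64, so 9 ≤ 64.
m = 3: 3^m = 27 and 32·m = 96, so 27 ≤ 96.
m = 4: 3^m = 81 and 32·m = 128, so 81 ≤ 128.
m = 5: 3^m = 243 and 32·m = 160, so 243 > 160.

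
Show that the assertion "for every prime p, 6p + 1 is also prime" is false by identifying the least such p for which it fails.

p = 19

A counterexample is any prime p such that 6p + 1 is not prime; we check each in order.
p = 2: 6p + 1 = 13, prime.
p = 3: 6p + 1 = 19, prime.
p = 5: 6p + 1 = 31, prime.
p = 7: 6p + 1 = 43, prime.
p = 11: 6p + 1 = 67, prime.
p = 13: 6p + 1 = 79, prime.
p = 17: 6p + 1 = 103, prime.
p = 19: 6p + 1 = 115 = 5 × 23, not prime.
Thus p = 19 disproves the claim, and no smaller p works.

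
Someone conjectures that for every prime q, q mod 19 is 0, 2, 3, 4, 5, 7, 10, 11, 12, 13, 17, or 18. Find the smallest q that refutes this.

q = 47

Check each prime q in order until the claim fails.
The first 14 eligible values, up to q = 43, all satisfy the conclusion.
q = 47: 47 mod 19 = 9 — not in {0, 2, 3, 4, 5, 7, 10, 11, 12, 13, 17, 18}.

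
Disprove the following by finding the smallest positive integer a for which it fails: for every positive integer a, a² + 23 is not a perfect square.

a = 11

A counterexample is any positive integer a such that a² + 23 is a perfect square; we check each in order.
The first 10 eligible values, up to a = 10, all satisfy the conclusion.
a = 11: 11² + 23 = 144 = 12², a perfect square.
Thus a = 11 disproves the claim, and no smaller a works.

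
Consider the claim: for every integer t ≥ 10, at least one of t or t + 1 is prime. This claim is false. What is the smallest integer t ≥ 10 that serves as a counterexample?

t = 14

Check each integer t ≥ 10 in order until t, t + 1 are both composite.
t = 10: 11 is prime.
t = 11: 11 is prime.
t = 12: 13 is prime.
t = 13: 13 is prime.
t = 14: 14 = 2 × 7; 15 = 3 × 5 — both composite.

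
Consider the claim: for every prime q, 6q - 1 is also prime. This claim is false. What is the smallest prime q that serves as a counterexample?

q = 11

Check each prime q in order until 6q - 1 is not prime.
The first 4 eligible values, up to q = 7, all satisfy the conclusion.
q = 11: 6q - 1 = 65 = 5 × 13, not prime.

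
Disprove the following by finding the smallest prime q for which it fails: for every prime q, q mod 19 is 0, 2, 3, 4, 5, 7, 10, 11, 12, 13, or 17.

For q = 2, 3, 5, 7, …, 23, 29, 31 the conclusion holds.
q = 37: 37 mod 19 = 18 — not in {0, 2, 3, 4, 5, 7, 10, 11, 12, 13, 17}.
So q = 37 is the smallest counterexample.

q = 37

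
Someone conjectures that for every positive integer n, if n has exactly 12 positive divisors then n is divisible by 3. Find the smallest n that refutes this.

n = 60: τ(60) = 12; 60 mod 3 = 0.
n = 72: τ(72) = 12; 72 mod 3 = 0.
n = 84: τ(84) = 12; 84 mod 3 = 0.
n = 90: τ(90) = 12; 90 mod 3 = 0.
n = 96: τ(96) = 12; 96 mod 3 = 0.
n = 108: τ(108) = 12; 108 mod 3 = 0.
n = 126: τ(126) = 12; 126 mod 3 = 0.
n = 132: τ(132) = 12; 132 mod 3 = 0.
n = 140: τ(140) = 12; 140 mod 3 = 2.

n = 140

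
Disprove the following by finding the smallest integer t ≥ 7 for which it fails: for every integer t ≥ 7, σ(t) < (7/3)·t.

t = 7: σ(7) = 8; 8 < 49/3.
t = 8: σ(8) = 15; 15 < 56/3.
t = 9: σ(9) = 13; 13 < 21.
t = 10: σ(10) = 18; 18 < 70/3.
t = 11: σ(11) = 12; 12 < 77/3.
t = 12: σ(12) = 28; 28 ≥ 28.
Hence t = 12 is a counterexample.

t = 12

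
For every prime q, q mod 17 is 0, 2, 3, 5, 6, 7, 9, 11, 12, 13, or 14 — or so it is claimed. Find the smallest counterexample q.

q = 59

A counterexample is any prime q such that the claim fails; we check each in order.
The first 16 eligible values, up to q = 53, all satisfy the conclusion.
q = 59: 59 mod 17 = 8 — not in {0, 2, 3, 5, 6, 7, 9, 11, 12, 13, 14}.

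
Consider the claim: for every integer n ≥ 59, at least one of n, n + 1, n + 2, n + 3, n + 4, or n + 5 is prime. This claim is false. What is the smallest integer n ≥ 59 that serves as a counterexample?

Check each integer n ≥ 59 in order until n, n + 1, n + 2, n + 3, n + 4, n + 5 are all composite.
For n = 59, 60, 61, 62, …, 87, 88, 89 the conclusion holds.
n = 90: 90 = 2 × 45; 91 = 7 × 13; 92 = 2 × 46; 93 = 3 × 31; 94 = 2 × 47; 95 = 5 × 19 — all composite.

n = 90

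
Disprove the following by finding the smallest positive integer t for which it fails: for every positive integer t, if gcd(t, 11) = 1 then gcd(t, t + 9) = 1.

t = 3

We need the least positive integer t for which gcd(t, 11) = 1 but gcd(t, t + 9) > 1.
t = 1: gcd(1, 10) = 1.
t = 2: gcd(2, 11) = 1.
t = 3: gcd(3, 12) = 3.
Hence t = 3 is a counterexample.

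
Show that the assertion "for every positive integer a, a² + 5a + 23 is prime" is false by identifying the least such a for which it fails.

a = 14

The first 13 eligible values, up to a = 13, all satisfy the conclusion.
a = 14: a² + 5a + 23 = 289 = 17 × 17, composite.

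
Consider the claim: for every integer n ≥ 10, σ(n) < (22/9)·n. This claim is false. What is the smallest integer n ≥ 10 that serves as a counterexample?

For n = 10, 11, 12, 13, …, 21, 22, 23 the conclusion holds.
n = 24: σ(24) = 60; 60 ≥ 176/3.

n = 24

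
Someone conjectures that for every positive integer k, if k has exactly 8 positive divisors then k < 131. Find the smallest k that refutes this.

Check each positive integer k in order until k has exactly 8 positive divisors but the claim fails.
The first 17 eligible values, up to k = 130, all satisfy the conclusion.
k = 135: τ(135) = 8; 135 ≥ 131.
So k = 135 is the smallest counterexample.

k = 135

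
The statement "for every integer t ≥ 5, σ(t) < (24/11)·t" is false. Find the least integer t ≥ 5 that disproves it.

Check each integer t ≥ 5 in order until the claim fails.
t = 5: σ(5) = 6; 6 < 120/11.
t = 6: σ(6) = 12; 12 < 144/11.
t = 7: σ(7) = 8; 8 < 168/11.
t = 8: σ(8) = 15; 15 < 192/11.
t = 9: σ(9) = 13; 13 < 216/11.
t = 10: σ(10) = 18; 18 < 240/11.
t = 11: σ(11) = 12; 12 < 24.
t = 12: σ(12) = 28; 28 ≥ 288/11.
Hence t = 12 is a counterexample.

t = 12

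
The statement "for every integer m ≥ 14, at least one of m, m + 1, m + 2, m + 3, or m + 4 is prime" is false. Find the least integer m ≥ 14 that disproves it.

m = 24

Check each integer m ≥ 14 in order until m, m + 1, m + 2, m + 3, m + 4 are all composite.
For m = 14, 15, 16, 17, 18, 19, 20, 21, 22, 23 the conclusion holds.
m = 24: 24 = 2 × 12; 25 = 5 × 5; 26 = 2 × 13; 27 = 3 × 9; 28 = 2 × 14 — all composite.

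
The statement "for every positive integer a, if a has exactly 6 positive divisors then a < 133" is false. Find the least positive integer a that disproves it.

A counterexample is any positive integer a such that a has exactly 6 positive divisors but the claim fails; we check each in order.
The first 19 eligible values, up to a = 124, all satisfy the conclusion.
a = 147: τ(147) = 6; 147 ≥ 133.
Hence a = 147 is a counterexample.

a = 147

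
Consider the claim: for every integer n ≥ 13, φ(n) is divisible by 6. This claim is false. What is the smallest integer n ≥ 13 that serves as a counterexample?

n = 15

We need the least integer n ≥ 13 for which φ(n) is not divisible by 6.
For n = 13, 14 the conclusion holds.
n = 15: φ(15) = 8; 8 mod 6 = 2.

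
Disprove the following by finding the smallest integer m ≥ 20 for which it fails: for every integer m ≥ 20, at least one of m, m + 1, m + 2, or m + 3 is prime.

We need the least integer m ≥ 20 for which m, m + 1, m + 2, m + 3 are all composite.
m = 20: 23 is prime.
m = 21: 23 is prime.
m = 22: 23 is prime.
m = 23: 23 is prime.
m = 24: 24 = 2 × 12; 25 = 5 × 5; 26 = 2 × 13; 27 = 3 × 9 — all composite.
So m = 24 is the smallest counterexample.

m = 24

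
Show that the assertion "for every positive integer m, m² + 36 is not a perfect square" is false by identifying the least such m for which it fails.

Check each positive integer m in order until m² + 36 is a perfect square.
m = 1: 1² + 36 = 37, not a perfect square.
m = 2: 2² + 36 = 40, not a perfect square.
m = 3: 3² + 36 = 45, not a perfect square.
m = 4: 4² + 36 = 52, not a perfect square.
m = 5: 5² + 36 = 61, not a perfect square.
m = 6: 6² + 36 = 72, not a perfect square.
m = 7: 7² + 36 = 85, not a perfect square.
m = 8: 8² + 36 = 100 = 10², a perfect square.
Hence m = 8 is a counterexample.

m = 8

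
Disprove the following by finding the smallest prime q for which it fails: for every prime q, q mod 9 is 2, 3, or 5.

q = 7

We need the least prime q for which the claim fails.
q = 2: 2 mod 9 = 2.
q = 3: 3 mod 9 = 3.
q = 5: 5 mod 9 = 5.
q = 7: 7 mod 9 = 7 — not in {2, 3, 5}.
So q = 7 is the smallest counterexample.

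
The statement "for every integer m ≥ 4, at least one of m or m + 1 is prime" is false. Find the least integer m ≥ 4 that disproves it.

Check each integer m ≥ 4 in order until m, m + 1 are both composite.
m = 4: 5 is prime.
m = 5: 5 is prime.
m = 6: 7 is prime.
m = 7: 7 is prime.
m = 8: 8 = 2 × 4; 9 = 3 × 3 — both composite.
Thus m = 8 disproves the claim, and no smaller m works.

m = 8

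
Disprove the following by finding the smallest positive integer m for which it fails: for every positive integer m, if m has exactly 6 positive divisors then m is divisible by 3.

Check each positive integer m in order until m has exactly 6 positive divisors but m is not divisible by 3.
For m = 12, 18 the conclusion holds.
m = 20: τ(20) = 6; 20 mod 3 = 2.

m = 20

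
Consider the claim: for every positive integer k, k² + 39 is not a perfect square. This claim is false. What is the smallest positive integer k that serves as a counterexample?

Check each positive integer k in order until k² + 39 is a perfect square.
For k = 1, 2, 3, 4 the conclusion holds.
k = 5: 5² + 39 = 64 = 8², a perfect square.
So k = 5 is the smallest counterexample.

k = 5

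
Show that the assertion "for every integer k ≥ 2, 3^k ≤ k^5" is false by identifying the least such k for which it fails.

We need the least integer k ≥ 2 for which 3^k > k^5.
For k = 2, 3, 4, 5, 6, 7, 8, 9, 10 the conclusion holds.
k = 11: 3^k = 177147 and k^5 = 161051, so 177147 > 161051.
Thus k = 11 disproves the claim, and no smaller k works.

k = 11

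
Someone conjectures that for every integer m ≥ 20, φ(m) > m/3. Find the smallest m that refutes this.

m = 24

For m = 20, 21, 22, 23 the conclusion holds.
m = 24: φ(24) = 8 and 24/3 = 8, so φ(24) ≤ 24/3.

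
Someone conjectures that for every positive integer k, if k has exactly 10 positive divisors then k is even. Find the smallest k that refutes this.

Check each positive integer k in order until k has exactly 10 positive divisors but k is odd.
For k = 48, 80, 112, 162, 176, 208, 272, 304, 368 the conclusion holds.
k = 405: divisors of 405: 10 divisors; 405 is odd.
Hence k = 405 is a counterexample.

k = 405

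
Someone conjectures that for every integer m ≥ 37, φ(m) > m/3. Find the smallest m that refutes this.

m = 42

For m = 37, 38, 39, 40, 41 the conclusion holds.
m = 42: φ(42) = 12 and 42/3 = 14, so φ(42) ≤ 42/3.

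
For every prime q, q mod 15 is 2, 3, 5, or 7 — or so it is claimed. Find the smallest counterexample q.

q = 11

A counterexample is any prime q such that the claim fails; we check each in order.
For q = 2, 3, 5, 7 the conclusion holds.
q = 11: 11 mod 15 = 11 — not in {2, 3, 5, 7}.
Thus q = 11 disproves the claim, and no smaller q works.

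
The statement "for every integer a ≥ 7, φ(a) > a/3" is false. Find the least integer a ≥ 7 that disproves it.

a = 12

A counterexample is any integer a ≥ 7 such that the claim fails; we check each in order.
a = 7: φ(7) = 6 and 7/3 = 7/3, so φ(7) > 7/3.
a = 8: φ(8) = 4 and 8/3 = 8/3, so φ(8) > 8/3.
a = 9: φ(9) = 6 and 9/3 = 3, so φ(9) > 9/3.
a = 10: φ(10) = 4 and 10/3 = 10/3, so φ(10) > 10/3.
a = 11: φ(11) = 10 and 11/3 = 11/3, so φ(11) > 11/3.
a = 12: φ(12) = 4 and 12/3 = 4, so φ(12) ≤ 12/3.
So a = 12 is the smallest counterexample.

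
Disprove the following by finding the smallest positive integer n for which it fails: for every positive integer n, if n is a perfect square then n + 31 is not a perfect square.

Check each positive integer n in order until n is a perfect square but n + 31 is a perfect square.
The first 14 eligible values, up to n = 196, all satisfy the conclusion.
n = 225: 225 = 15² and 225 + 31 = 256 = 16².

n = 225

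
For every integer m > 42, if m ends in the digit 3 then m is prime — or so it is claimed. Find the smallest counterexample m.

Check each integer m > 42 in order until m ends in the digit 3 but m is not prime.
For m = 43, 53 the conclusion holds.
m = 63: 63 ends in 3; 63 = 3 × 21, composite.
Thus m = 63 disproves the claim, and no smaller m works.

m = 63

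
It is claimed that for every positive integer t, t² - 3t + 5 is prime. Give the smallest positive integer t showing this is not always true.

t = 4

For t = 1, 2, 3 the conclusion holds.
t = 4: t² - 3t + 5 = 9 = 3 × 3, composite.
So t = 4 is the smallest counterexample.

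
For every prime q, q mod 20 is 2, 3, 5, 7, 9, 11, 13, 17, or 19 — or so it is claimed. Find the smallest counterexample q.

q = 41

Check each prime q in order until the claim fails.
For q = 2, 3, 5, 7, …, 29, 31, 37 the conclusion holds.
q = 41: 41 mod 20 = 1 — not in {2, 3, 5, 7, 9, 11, 13, 17, 19}.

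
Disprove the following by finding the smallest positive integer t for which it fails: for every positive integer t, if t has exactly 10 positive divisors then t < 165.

Check each positive integer t in order until t has exactly 10 positive divisors but the claim fails.
For t = 48, 80, 112, 162 the conclusion holds.
t = 176: τ(176) = 10; 176 ≥ 165.
So t = 176 is the smallest counterexample.

t = 176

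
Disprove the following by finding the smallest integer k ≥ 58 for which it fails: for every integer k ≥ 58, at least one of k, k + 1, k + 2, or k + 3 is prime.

k = 62

We need the least integer k ≥ 58 for which k, k + 1, k + 2, k + 3 are all composite.
For k = 58, 59, 60, 61 the conclusion holds.
k = 62: 62 = 2 × 31; 63 = 3 × 21; 64 = 2 × 32; 65 = 5 × 13 — all composite.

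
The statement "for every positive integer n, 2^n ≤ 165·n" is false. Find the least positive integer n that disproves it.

For n = 1, 2, 3, 4, 5, 6, 7, 8, 9, 10 the conclusion holds.
n = 11: 2^n = 2048 and 165·n = 1815, so 2048 > 1815.
Thus n = 11 disproves the claim, and no smaller n works.

n = 11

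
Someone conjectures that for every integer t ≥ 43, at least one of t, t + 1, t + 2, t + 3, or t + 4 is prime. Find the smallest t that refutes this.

t = 48

We need the least integer t ≥ 43 for which t, t + 1, t + 2, t + 3, t + 4 are all composite.
For t = 43, 44, 45, 46, 47 the conclusion holds.
t = 48: 48 = 2 × 24; 49 = 7 × 7; 50 = 2 × 25; 51 = 3 × 17; 52 = 2 × 26 — all composite.
So t = 48 is the smallest counterexample.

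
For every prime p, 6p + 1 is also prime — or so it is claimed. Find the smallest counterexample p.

For p = 2, 3, 5, 7, 11, 13, 17 the conclusion holds.
p = 19: 6p + 1 = 115 = 5 × 23, not prime.

p = 19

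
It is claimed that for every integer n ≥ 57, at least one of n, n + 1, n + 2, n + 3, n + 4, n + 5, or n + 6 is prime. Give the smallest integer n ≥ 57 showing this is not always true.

The first 33 eligible values, up to n = 89, all satisfy the conclusion.
n = 90: 90 = 2 × 45; 91 = 7 × 13; 92 = 2 × 46; 93 = 3 × 31; 94 = 2 × 47; 95 = 5 × 19; 96 = 2 × 48 — all composite.
Hence n = 90 is a counterexample.

n = 90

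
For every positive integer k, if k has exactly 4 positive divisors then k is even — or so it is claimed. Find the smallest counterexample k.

We need the least positive integer k for which k has exactly 4 positive divisors but k is odd.
For k = 6, 8, 10, 14 the conclusion holds.
k = 15: divisors of 15: 1, 3, 5, 15; 15 is odd.

k = 15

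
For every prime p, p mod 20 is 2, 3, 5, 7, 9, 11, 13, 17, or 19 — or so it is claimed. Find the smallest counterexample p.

p = 41

Check each prime p in order until the claim fails.
The first 12 eligible values, up to p = 37, all satisfy the conclusion.
p = 41: 41 mod 20 = 1 — not in {2, 3, 5, 7, 9, 11, 13, 17, 19}.
Thus p = 41 disproves the claim, and no smaller p works.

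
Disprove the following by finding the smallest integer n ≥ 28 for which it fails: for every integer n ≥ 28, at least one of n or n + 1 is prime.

n = 32

We need the least integer n ≥ 28 for which n, n + 1 are both composite.
The first 4 eligible values, up to n = 31, all satisfy the conclusion.
n = 32: 32 = 2 × 16; 33 = 3 × 11 — both composite.
Hence n = 32 is a counterexample.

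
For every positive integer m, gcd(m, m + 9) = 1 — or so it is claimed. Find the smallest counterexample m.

m = 3

For m = 1, 2 the conclusion holds.
m = 3: gcd(3, 12) = 3.
So m = 3 is the smallest counterexample.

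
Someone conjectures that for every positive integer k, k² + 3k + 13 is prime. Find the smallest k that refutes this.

We need the least positive integer k for which k² + 3k + 13 is not prime.
k = 1: k² + 3k + 13 = 17, prime.
k = 2: k² + 3k + 13 = 23, prime.
k = 3: k² + 3k + 13 = 31, prime.
k = 4: k² + 3k + 13 = 41, prime.
k = 5: k² + 3k + 13 = 53, prime.
k = 6: k² + 3k + 13 = 67, prime.
k = 7: k² + 3k + 13 = 83, prime.
k = 8: k² + 3k + 13 = 101, prime.
k = 9: k² + 3k + 13 = 121 = 11 × 11, composite.
So k = 9 is the smallest counterexample.

k = 9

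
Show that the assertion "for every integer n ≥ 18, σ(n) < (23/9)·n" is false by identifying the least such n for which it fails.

n = 48

For n = 18, 19, 20, 21, …, 45, 46, 47 the conclusion holds.
n = 48: σ(48) = 124; 124 ≥ 368/3.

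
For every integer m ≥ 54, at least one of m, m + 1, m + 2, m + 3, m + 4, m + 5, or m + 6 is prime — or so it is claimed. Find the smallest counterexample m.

The first 36 eligible values, up to m = 89, all satisfy the conclusion.
m = 90: 90 = 2 × 45; 91 = 7 × 13; 92 = 2 × 46; 93 = 3 × 31; 94 = 2 × 47; 95 = 5 × 19; 96 = 2 × 48 — all composite.

m = 90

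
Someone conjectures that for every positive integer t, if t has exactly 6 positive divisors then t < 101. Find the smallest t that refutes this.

t = 116

Check each positive integer t in order until t has exactly 6 positive divisors but the claim fails.
For t = 12, 18, 20, 28, …, 92, 98, 99 the conclusion holds.
t = 116: τ(116) = 6; 116 ≥ 101.
Thus t = 116 disproves the claim, and no smaller t works.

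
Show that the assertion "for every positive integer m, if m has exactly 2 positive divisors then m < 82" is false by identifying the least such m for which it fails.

m = 83

Check each positive integer m in order until m has exactly 2 positive divisors but the claim fails.
For m = 2, 3, 5, 7, …, 71, 73, 79 the conclusion holds.
m = 83: τ(83) = 2; 83 ≥ 82.
Thus m = 83 disproves the claim, and no smaller m works.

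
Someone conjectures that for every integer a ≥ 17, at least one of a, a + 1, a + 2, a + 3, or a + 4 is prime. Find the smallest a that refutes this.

Check each integer a ≥ 17 in order until a, a + 1, a + 2, a + 3, a + 4 are all composite.
For a = 17, 18, 19, 20, 21, 22, 23 the conclusion holds.
a = 24: 24 = 2 × 12; 25 = 5 × 5; 26 = 2 × 13; 27 = 3 × 9; 28 = 2 × 14 — all composite.

a = 24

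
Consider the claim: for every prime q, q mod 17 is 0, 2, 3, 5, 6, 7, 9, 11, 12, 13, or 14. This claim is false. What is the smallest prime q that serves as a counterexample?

Check each prime q in order until the claim fails.
The first 16 eligible values, up to q = 53, all satisfy the conclusion.
q = 59: 59 mod 17 = 8 — not in {0, 2, 3, 5, 6, 7, 9, 11, 12, 13, 14}.
Hence q = 59 is a counterexample.

q = 59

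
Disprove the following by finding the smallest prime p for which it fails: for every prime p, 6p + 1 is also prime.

p = 2: 6p + 1 = 13, prime.
p = 3: 6p + 1 = 19, prime.
p = 5: 6p + 1 = 31, prime.
p = 7: 6p + 1 = 43, prime.
p = 11: 6p + 1 = 67, prime.
p = 13: 6p + 1 = 79, prime.
p = 17: 6p + 1 = 103, prime.
p = 19: 6p + 1 = 115 = 5 × 23, not prime.
Thus p = 19 disproves the claim, and no smaller p works.

p = 19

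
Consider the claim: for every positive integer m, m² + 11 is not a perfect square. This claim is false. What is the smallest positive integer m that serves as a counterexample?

m = 5

We need the least positive integer m for which m² + 11 is a perfect square.
The first 4 eligible values, up to m = 4, all satisfy the conclusion.
m = 5: 5² + 11 = 36 = 6², a perfect square.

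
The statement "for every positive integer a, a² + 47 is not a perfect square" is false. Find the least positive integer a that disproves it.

a = 23

We need the least positive integer a for which a² + 47 is a perfect square.
For a = 1, 2, 3, 4, …, 20, 21, 22 the conclusion holds.
a = 23: 23² + 47 = 576 = 24², a perfect square.
So a = 23 is the smallest counterexample.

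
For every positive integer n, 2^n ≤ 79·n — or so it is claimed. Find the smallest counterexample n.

n = 10

We need the least positive integer n for which 2^n > 79·n.
For n = 1, 2, 3, 4, 5, 6, 7, 8, 9 the conclusion holds.
n = 10: 2^n = 1024 and 79·n = 790, so 1024 > 790.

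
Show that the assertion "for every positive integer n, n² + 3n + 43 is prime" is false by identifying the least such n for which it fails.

n = 39

Check each positive integer n in order until n² + 3n + 43 is not prime.
For n = 1, 2, 3, 4, …, 36, 37, 38 the conclusion holds.
n = 39: n² + 3n + 43 = 1681 = 41 × 41, composite.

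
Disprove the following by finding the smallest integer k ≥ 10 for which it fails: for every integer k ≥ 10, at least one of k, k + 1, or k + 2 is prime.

k = 14

The first 4 eligible values, up to k = 13, all satisfy the conclusion.
k = 14: 14 = 2 × 7; 15 = 3 × 5; 16 = 2 × 8 — all composite.
Hence k = 14 is a counterexample.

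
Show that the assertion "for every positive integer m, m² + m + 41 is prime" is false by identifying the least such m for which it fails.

A counterexample is any positive integer m such that m² + m + 41 is not prime; we check each in order.
For m = 1, 2, 3, 4, …, 37, 38, 39 the conclusion holds.
m = 40: m² + m + 41 = 1681 = 41 × 41, composite.
Thus m = 40 disproves the claim, and no smaller m works.

m = 40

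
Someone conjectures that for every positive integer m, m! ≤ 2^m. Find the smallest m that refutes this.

m = 4

Check each positive integer m in order until m! > 2^m.
For m = 1, 2, 3 the conclusion holds.
m = 4: m! = 24 and 2^m = 16, so 24 > 16.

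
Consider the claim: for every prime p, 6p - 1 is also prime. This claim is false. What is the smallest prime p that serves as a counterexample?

p = 2: 6p - 1 = 11, prime.
p = 3: 6p - 1 = 17, prime.
p = 5: 6p - 1 = 29, prime.
p = 7: 6p - 1 = 41, prime.
p = 11: 6p - 1 = 65 = 5 × 13, not prime.
So p = 11 is the smallest counterexample.

p = 11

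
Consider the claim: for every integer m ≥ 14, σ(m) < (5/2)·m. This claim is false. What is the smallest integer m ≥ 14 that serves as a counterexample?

We need the least integer m ≥ 14 for which the claim fails.
For m = 14, 15, 16, 17, 18, 19, 20, 21, 22, 23 the conclusion holds.
m = 24: σ(24) = 60; 60 ≥ 60.

m = 24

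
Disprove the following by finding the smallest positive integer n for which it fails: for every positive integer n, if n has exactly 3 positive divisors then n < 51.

n = 121

We need the least positive integer n for which n has exactly 3 positive divisors but the claim fails.
n = 4: τ(4) = 3; 4 < 51.
n = 9: τ(9) = 3; 9 < 51.
n = 25: τ(25) = 3; 25 < 51.
n = 49: τ(49) = 3; 49 < 51.
n = 121: τ(121) = 3; 121 ≥ 51.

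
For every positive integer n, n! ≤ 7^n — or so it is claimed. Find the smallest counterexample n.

n = 17

A counterexample is any positive integer n such that n! > 7^n; we check each in order.
For n = 1, 2, 3, 4, …, 14, 15, 16 the conclusion holds.
n = 17: n! = 355687428096000 and 7^n = 232630513987207, so 355687428096000 > 232630513987207.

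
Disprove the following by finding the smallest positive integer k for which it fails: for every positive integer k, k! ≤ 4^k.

k = 9

Check each positive integer k in order until k! > 4^k.
For k = 1, 2, 3, 4, 5, 6, 7, 8 the conclusion holds.
k = 9: k! = 362880 and 4^k = 262144, so 362880 > 262144.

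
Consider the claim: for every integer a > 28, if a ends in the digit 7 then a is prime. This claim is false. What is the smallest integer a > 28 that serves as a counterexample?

a = 57

A counterexample is any integer a > 28 such that a ends in the digit 7 but a is not prime; we check each in order.
For a = 37, 47 the conclusion holds.
a = 57: 57 ends in 7; 57 = 3 × 19, composite.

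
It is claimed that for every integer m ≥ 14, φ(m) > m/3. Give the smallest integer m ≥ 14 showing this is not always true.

m = 18

We need the least integer m ≥ 14 for which the claim fails.
m = 14: φ(14) = 6 and 14/3 = 14/3, so φ(14) > 14/3.
m = 15: φ(15) = 8 and 15/3 = 5, so φ(15) > 15/3.
m = 16: φ(16) = 8 and 16/3 = 16/3, so φ(16) > 16/3.
m = 17: φ(17) = 16 and 17/3 = 17/3, so φ(17) > 17/3.
m = 18: φ(18) = 6 and 18/3 = 6, so φ(18) ≤ 18/3.
Hence m = 18 is a counterexample.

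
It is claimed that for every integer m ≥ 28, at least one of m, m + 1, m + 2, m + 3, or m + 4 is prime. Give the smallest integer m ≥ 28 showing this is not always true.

m = 32

We need the least integer m ≥ 28 for which m, m + 1, m + 2, m + 3, m + 4 are all composite.
For m = 28, 29, 30, 31 the conclusion holds.
m = 32: 32 = 2 × 16; 33 = 3 × 11; 34 = 2 × 17; 35 = 5 × 7; 36 = 2 × 18 — all composite.
Thus m = 32 disproves the claim, and no smaller m works.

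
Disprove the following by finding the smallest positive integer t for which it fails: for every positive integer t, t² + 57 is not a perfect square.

Check each positive integer t in order until t² + 57 is a perfect square.
The first 7 eligible values, up to t = 7, all satisfy the conclusion.
t = 8: 8² + 57 = 121 = 11², a perfect square.
So t = 8 is the smallest counterexample.

t = 8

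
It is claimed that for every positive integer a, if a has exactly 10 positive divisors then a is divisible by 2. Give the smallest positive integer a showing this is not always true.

A counterexample is any positive integer a such that a has exactly 10 positive divisors but a is not divisible by 2; we check each in order.
The first 9 eligible values, up to a = 368, all satisfy the conclusion.
a = 405: τ(405) = 10; 405 mod 2 = 1.

a = 405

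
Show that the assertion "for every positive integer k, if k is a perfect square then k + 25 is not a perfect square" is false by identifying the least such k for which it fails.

k = 144

Check each positive integer k in order until k is a perfect square but k + 25 is a perfect square.
For k = 1, 4, 9, 16, …, 81, 100, 121 the conclusion holds.
k = 144: 144 = 12² and 144 + 25 = 169 = 13².
So k = 144 is the smallest counterexample.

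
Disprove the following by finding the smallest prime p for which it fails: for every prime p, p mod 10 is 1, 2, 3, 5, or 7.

p = 19

p = 2: 2 mod 10 = 2.
p = 3: 3 mod 10 = 3.
p = 5: 5 mod 10 = 5.
p = 7: 7 mod 10 = 7.
p = 11: 11 mod 10 = 1.
p = 13: 13 mod 10 = 3.
p = 17: 17 mod 10 = 7.
p = 19: 19 mod 10 = 9 — not in {1, 2, 3, 5, 7}.
Thus p = 19 disproves the claim, and no smaller p works.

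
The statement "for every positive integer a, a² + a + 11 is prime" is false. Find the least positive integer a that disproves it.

We need the least positive integer a for which a² + a + 11 is not prime.
The first 9 eligible values, up to a = 9, all satisfy the conclusion.
a = 10: a² + a + 11 = 121 = 11 × 11, composite.
So a = 10 is the smallest counterexample.

a = 10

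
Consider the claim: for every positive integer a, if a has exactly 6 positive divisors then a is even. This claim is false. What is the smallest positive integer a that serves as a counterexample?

Check each positive integer a in order until a has exactly 6 positive divisors but a is odd.
The first 6 eligible values, up to a = 44, all satisfy the conclusion.
a = 45: divisors of 45: 1, 3, 5, 9, 15, 45; 45 is odd.
Thus a = 45 disproves the claim, and no smaller a works.

a = 45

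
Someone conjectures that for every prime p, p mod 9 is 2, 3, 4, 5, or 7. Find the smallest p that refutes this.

p = 17

A counterexample is any prime p such that the claim fails; we check each in order.
p = 2: 2 mod 9 = 2.
p = 3: 3 mod 9 = 3.
p = 5: 5 mod 9 = 5.
p = 7: 7 mod 9 = 7.
p = 11: 11 mod 9 = 2.
p = 13: 13 mod 9 = 4.
p = 17: 17 mod 9 = 8 — not in {2, 3, 4, 5, 7}.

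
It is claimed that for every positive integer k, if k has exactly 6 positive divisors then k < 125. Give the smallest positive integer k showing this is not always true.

k = 147

Check each positive integer k in order until k has exactly 6 positive divisors but the claim fails.
For k = 12, 18, 20, 28, …, 116, 117, 124 the conclusion holds.
k = 147: τ(147) = 6; 147 ≥ 125.
Thus k = 147 disproves the claim, and no smaller k works.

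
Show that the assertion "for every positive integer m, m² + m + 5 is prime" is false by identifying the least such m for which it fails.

For m = 1, 2, 3 the conclusion holds.
m = 4: m² + m + 5 = 25 = 5 × 5, composite.

m = 4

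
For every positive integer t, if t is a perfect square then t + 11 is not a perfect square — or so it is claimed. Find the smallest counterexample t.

A counterexample is any positive integer t such that t is a perfect square but t + 11 is a perfect square; we check each in order.
t = 1: 1 + 11 = 12, not a perfect square.
t = 4: 4 + 11 = 15, not a perfect square.
t = 9: 9 + 11 = 20, not a perfect square.
t = 16: 16 + 11 = 27, not a perfect square.
t = 25: 25 = 5² and 25 + 11 = 36 = 6².

t = 25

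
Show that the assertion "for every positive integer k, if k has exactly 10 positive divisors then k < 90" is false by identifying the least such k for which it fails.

k = 112

For k = 48, 80 the conclusion holds.
k = 112: τ(112) = 10; 112 ≥ 90.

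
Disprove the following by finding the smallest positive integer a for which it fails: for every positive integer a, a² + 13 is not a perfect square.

Check each positive integer a in order until a² + 13 is a perfect square.
The first 5 eligible values, up to a = 5, all satisfy the conclusion.
a = 6: 6² + 13 = 49 = 7², a perfect square.
Hence a = 6 is a counterexample.

a = 6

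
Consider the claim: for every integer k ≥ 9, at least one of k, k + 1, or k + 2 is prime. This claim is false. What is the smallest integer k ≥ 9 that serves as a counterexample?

k = 14

Check each integer k ≥ 9 in order until k, k + 1, k + 2 are all composite.
For k = 9, 10, 11, 12, 13 the conclusion holds.
k = 14: 14 = 2 × 7; 15 = 3 × 5; 16 = 2 × 8 — all composite.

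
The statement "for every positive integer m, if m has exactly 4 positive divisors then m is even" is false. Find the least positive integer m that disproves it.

Check each positive integer m in order until m has exactly 4 positive divisors but m is odd.
m = 6: divisors of 6: 1, 2, 3, 6; 6 is even.
m = 8: divisors of 8: 1, 2, 4, 8; 8 is even.
m = 10: divisors of 10: 1, 2, 5, 10; 10 is even.
m = 14: divisors of 14: 1, 2, 7, 14; 14 is even.
m = 15: divisors of 15: 1, 3, 5, 15; 15 is odd.
So m = 15 is the smallest counterexample.

m = 15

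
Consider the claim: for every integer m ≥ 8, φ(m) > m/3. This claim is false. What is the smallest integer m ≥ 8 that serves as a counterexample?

m = 12

A counterexample is any integer m ≥ 8 such that the claim fails; we check each in order.
m = 8: φ(8) = 4 and 8/3 = 8/3, so φ(8) > 8/3.
m = 9: φ(9) = 6 and 9/3 = 3, so φ(9) > 9/3.
m = 10: φ(10) = 4 and 10/3 = 10/3, so φ(10) > 10/3.
m = 11: φ(11) = 10 and 11/3 = 11/3, so φ(11) > 11/3.
m = 12: φ(12) = 4 and 12/3 = 4, so φ(12) ≤ 12/3.
Hence m = 12 is a counterexample.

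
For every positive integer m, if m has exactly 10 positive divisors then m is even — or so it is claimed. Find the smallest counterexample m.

For m = 48, 80, 112, 162, 176, 208, 272, 304, 368 the conclusion holds.
m = 405: divisors of 405: 10 divisors; 405 is odd.

m = 405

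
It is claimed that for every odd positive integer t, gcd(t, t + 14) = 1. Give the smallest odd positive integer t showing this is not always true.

t = 7

A counterexample is any odd positive integer t such that gcd(t, t + 14) > 1; we check each in order.
For t = 1, 3, 5 the conclusion holds.
t = 7: gcd(7, 21) = 7.
Thus t = 7 disproves the claim, and no smaller t works.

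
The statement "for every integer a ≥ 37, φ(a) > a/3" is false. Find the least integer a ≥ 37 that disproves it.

We need the least integer a ≥ 37 for which the claim fails.
a = 37: φ(37) = 36 and 37/3 = 37/3, so φ(37) > 37/3.
a = 38: φ(38) = 18 and 38/3 = 38/3, so φ(38) > 38/3.
a = 39: φ(39) = 24 and 39/3 = 13, so φ(39) > 39/3.
a = 40: φ(40) = 16 and 40/3 = 40/3, so φ(40) > 40/3.
a = 41: φ(41) = 40 and 41/3 = 41/3, so φ(41) > 41/3.
a = 42: φ(42) = 12 and 42/3 = 14, so φ(42) ≤ 42/3.
Thus a = 42 disproves the claim, and no smaller a works.

a = 42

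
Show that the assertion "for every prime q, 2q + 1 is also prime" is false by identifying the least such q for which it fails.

q = 7

Check each prime q in order until 2q + 1 is not prime.
q = 2: 2q + 1 = 5, prime.
q = 3: 2q + 1 = 7, prime.
q = 5: 2q + 1 = 11, prime.
q = 7: 2q + 1 = 15 = 3 × 5, not prime.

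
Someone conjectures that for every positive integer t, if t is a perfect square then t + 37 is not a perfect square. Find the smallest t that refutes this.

t = 324

Check each positive integer t in order until t is a perfect square but t + 37 is a perfect square.
For t = 1, 4, 9, 16, …, 225, 256, 289 the conclusion holds.
t = 324: 324 = 18² and 324 + 37 = 361 = 19².
So t = 324 is the smallest counterexample.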